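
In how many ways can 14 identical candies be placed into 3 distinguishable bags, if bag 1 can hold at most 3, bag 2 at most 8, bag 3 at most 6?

Without the upper bounds there are C(16,2) = 120 ways to split 14 among 3 bags.
Subtract solutions that violate a single cap (substitute x_i' = x_i − (cap_i+1)): x_1 ≥ 4 gives C(12,2) = 66; x_2 ≥ 9 gives C(7,2) = 21; x_3 ≥ 7 gives C(9,2) = 36. Together 123.
Add back pairs where two caps are both exceeded: 3 + 10 + 0 = 13.
By inclusion–exclusion the count is 120 − 123 + 13 = 10.

10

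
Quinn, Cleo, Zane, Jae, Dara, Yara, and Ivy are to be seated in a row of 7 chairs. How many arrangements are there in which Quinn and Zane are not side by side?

3600

There are 7! = 5040 arrangements in all. If Quinn and Zane are adjacent, merging them into one block gives 2·(6)! = 1440 arrangements.
Complementary counting: 5040 − 1440 = 3600.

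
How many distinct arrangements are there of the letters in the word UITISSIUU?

Letter multiplicities in UITISSIUU: I×3, S×2, T×1, U×3.
Dividing 9! = 362880 by 3!·3!·2! = 72 for the repeated letters gives 5040.

5040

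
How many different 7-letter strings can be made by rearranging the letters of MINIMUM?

420

MINIMUM has 7 letters with I appearing twice and M appearing 3 times.
So there are 7! / (3!·2!) = 420 distinguishable arrangements.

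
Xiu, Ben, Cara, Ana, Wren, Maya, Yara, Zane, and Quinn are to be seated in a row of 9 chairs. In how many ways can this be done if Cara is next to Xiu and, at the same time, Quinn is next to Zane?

20160

Treat {Cara,Xiu} as one block (2 orders) and {Quinn,Zane} as another (2 orders).
That leaves 7 units to arrange: 2 × 2 × 7! = 4 × 5040 = 20160.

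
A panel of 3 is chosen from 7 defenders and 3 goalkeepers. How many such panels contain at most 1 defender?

22

Split by how many defenders are chosen (0 through 1).
Sum: C(7,0)·C(3,3) + C(7,1)·C(3,2) = 1 + 21 = 22.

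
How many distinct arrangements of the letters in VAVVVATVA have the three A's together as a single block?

Treat the 3 copies of A as a single block. The multiset to arrange is then {AAA, T, V, V, V, V, V}, 7 items in all.
That gives (7)!/(5!) = 42 arrangements.

42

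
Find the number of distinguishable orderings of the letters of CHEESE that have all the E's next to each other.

Treat the 3 copies of E as a single block. The multiset to arrange is then {EEE, C, H, S}, 4 items in all.
All 4 items are distinct, so there are (4)! = 24 arrangements.

24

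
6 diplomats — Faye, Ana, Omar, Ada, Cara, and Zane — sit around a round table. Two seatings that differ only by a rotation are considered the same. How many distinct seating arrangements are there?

120

Seat Faye anywhere (absorbing the rotational symmetry), then permute the other 5: (5)! = 120.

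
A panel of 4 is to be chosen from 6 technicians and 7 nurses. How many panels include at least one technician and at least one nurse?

Unrestricted: C(13,4) = 715 ways to pick any 4 of the 13.
Subtract selections that omit an entire group: no technicians → C(7,4) = 35; no nurses → C(6,4) = 15.
Both groups omitted at once is impossible, so 715 − 50 = 665.

665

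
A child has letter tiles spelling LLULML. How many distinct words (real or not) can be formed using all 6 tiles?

30

LLULML has 6 letters with L appearing 4 times.
So there are 6! / (4!) = 30 distinguishable arrangements.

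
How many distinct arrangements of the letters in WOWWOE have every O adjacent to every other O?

Treat the 2 copies of O as a single block. The multiset to arrange is then {OO, E, W, W, W}, 5 items in all.
That gives (5)!/(3!) = 20 arrangements.

20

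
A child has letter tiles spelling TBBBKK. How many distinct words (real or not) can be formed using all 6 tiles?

60

TBBBKK has 6 letters with B appearing 3 times and K appearing twice.
The number of distinct arrangements is 6!/(3!·2!) = 720/12 = 60.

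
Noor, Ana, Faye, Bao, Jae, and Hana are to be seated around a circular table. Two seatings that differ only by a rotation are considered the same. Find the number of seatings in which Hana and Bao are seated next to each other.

Glue Hana and Bao into a block (2 internal orders). Seating 5 units around a circle gives (4)! arrangements.
So 2 × (4)! = 2 × 24 = 48.

48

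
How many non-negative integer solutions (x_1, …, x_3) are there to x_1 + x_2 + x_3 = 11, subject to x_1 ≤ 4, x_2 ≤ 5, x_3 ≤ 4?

By stars and bars, unrestricted non-negative solutions to x_1+…+x_3 = 11 number C(11+2,2) = 78.
Subtract solutions that violate a single cap (substitute x_i' = x_i − (cap_i+1)): x_1 ≥ 5 gives C(8,2) = 28; x_2 ≥ 6 gives C(7,2) = 21; x_3 ≥ 5 gives C(8,2) = 28. Together 77.
Add back pairs where two caps are both exceeded: 1 + 3 + 1 = 5.
By inclusion–exclusion the count is 78 − 77 + 5 = 6.

6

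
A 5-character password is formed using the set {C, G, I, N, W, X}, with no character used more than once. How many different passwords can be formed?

Choose and order 5 of the 6 symbols: the first character has 6 options, the next 5, and so on down to 2.
6 × 5 × 4 × 3 × 2 = 720.

720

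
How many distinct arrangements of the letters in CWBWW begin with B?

4

Fix B in the first position and arrange the remaining 4 letters.
Those 4 letters have W appearing 3 times, giving (4)!/(3!) = 4.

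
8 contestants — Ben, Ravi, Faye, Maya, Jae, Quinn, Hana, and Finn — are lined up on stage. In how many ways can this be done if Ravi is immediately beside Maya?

Treat {Ravi, Maya} as a single unit. There are 7 units to order, and the pair itself can be ordered 2 ways.
That gives 2 × 7! = 2 × 5040 = 10080.

10080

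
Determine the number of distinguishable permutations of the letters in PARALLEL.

3360

The 8 letters of PARALLEL have repeats: A appearing twice and L appearing 3 times.
Dividing 8! = 40320 by 3!·2! = 12 for the repeated letters gives 3360.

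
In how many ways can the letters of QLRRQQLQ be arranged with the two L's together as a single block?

105

Treat the 2 copies of L as a single block. The multiset to arrange is then {LL, Q, Q, Q, Q, R, R}, 7 items in all.
That gives (7)!/(4!·2!) = 105 arrangements.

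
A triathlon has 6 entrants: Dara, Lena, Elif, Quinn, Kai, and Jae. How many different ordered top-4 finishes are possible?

This is an ordered selection of 4 from 6: P(6,4).
That gives 6 × 5 × 4 × 3 = 360.

360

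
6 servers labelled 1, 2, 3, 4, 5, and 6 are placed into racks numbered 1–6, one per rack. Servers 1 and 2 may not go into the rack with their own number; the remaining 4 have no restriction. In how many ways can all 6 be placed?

504

Let Aᵢ (for i ∈ {1, 2}) be the placements that put server i in its forbidden rack. Any j of these fix j positions, leaving (6−j)! ways to fill the rest, and there are C(2,j) ways to pick which j.
By inclusion–exclusion, the number of valid placements is Σ_{j=0}^{2} (−1)^j C(2,j)·(6−j)!.
Computing: 720 − 240 + 24 = 504.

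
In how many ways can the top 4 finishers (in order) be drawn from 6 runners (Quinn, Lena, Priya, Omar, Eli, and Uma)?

There are 6 choices for 1st place, 5 for 2nd, and so on down to 3 for position 4.
That gives 6 × 5 × 4 × 3 = 360.

360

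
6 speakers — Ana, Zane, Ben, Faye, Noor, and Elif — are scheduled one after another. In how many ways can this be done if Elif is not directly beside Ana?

Of the 6! = 720 arrangements, those with Elif and Ana adjacent number 2 × 5! = 240 (treat the pair as a block with 2 internal orders).
Complementary counting: 720 − 240 = 480.

480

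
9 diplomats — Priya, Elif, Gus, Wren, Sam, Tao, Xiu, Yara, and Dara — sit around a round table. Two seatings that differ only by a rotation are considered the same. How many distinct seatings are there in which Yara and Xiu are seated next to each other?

10080

Glue Yara and Xiu into a block (2 internal orders). Seating 8 units around a circle gives (7)! arrangements.
So 2 × (7)! = 2 × 5040 = 10080.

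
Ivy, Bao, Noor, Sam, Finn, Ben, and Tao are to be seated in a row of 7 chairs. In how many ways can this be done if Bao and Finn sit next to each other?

Glue Bao and Finn into one block (2 internal orders), leaving 6 units to arrange in a row.
So the count is 2·(6)! = 1440.

1440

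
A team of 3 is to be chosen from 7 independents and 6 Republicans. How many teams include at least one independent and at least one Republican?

231

With no constraint there are C(13,3) = 286 possible selections.
Subtract selections that omit an entire group: no independents → C(6,3) = 20; no Republicans → C(7,3) = 35.
Both groups omitted at once is impossible, so 286 − 55 = 231.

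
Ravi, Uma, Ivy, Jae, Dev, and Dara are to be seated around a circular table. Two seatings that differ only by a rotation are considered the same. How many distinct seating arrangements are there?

120

Fix one person's seat to break rotational symmetry; the remaining 5 people can be arranged in (5)! = 120 ways.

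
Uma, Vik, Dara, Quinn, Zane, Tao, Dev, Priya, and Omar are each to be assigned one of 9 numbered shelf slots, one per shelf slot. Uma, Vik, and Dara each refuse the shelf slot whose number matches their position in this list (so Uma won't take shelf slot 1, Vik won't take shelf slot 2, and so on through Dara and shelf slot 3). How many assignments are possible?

Let Aᵢ (for i ∈ {1, 2, 3}) be the placements that put person i in their forbidden shelf slot. Any j of these fix j positions, leaving (9−j)! ways to fill the rest, and there are C(3,j) ways to pick which j.
By inclusion–exclusion, the number of valid placements is Σ_{j=0}^{3} (−1)^j C(3,j)·(9−j)!.
Computing: 362880 − 120960 + 15120 − 720 = 256320.

256320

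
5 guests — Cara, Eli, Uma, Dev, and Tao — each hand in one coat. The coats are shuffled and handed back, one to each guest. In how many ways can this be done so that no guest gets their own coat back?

Let Aᵢ be the assignments in which guest i gets their own coat. We want the size of the complement of A₁∪…∪A_5.
By inclusion–exclusion this is Σ_{j=0}^{5} (−1)^j C(5,j)·(5−j)!.
Computing: 120 − 120 + 60 − 20 + 5 − 1 = 44.

44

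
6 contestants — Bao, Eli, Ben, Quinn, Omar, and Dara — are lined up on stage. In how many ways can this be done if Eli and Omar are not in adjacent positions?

480

Of the 6! = 720 arrangements, those with Eli and Omar adjacent number 2 × 5! = 240 (treat the pair as a block with 2 internal orders).
Complementary counting: 720 − 240 = 480.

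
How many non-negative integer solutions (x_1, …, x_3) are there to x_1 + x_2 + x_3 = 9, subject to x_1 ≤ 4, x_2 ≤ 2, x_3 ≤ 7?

12

Without the upper bounds there are C(11,2) = 55 ways to split 9 among 3 variables.
Subtract solutions that violate a single cap (substitute x_i' = x_i − (cap_i+1)): x_1 ≥ 5 gives C(6,2) = 15; x_2 ≥ 3 gives C(8,2) = 28; x_3 ≥ 8 gives C(3,2) = 3. Together 46.
Add back pairs where two caps are both exceeded: 3 + 0 + 0 = 3.
By inclusion–exclusion the count is 55 − 46 + 3 = 12.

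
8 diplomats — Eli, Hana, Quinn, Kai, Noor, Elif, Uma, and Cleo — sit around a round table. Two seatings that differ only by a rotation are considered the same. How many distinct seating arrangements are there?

Around a circle, 8 distinct people have 8!/8 = (7)! = 5040 rotationally distinct seatings.

5040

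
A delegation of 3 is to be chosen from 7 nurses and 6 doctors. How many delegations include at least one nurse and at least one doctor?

Total 3-person selections from all 13: C(13,3) = 286.
Selections missing a whole group: no nurses → C(6,3) = 20; no doctors → C(7,3) = 35.
Both groups omitted at once is impossible, so 286 − 55 = 231.

231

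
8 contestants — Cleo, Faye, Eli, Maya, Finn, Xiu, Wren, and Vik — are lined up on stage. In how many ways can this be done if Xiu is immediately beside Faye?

Place the 6 others and the Xiu-Faye pair as 7 objects in a line; the pair has 2 internal arrangements.
That gives 2 × 7! = 2 × 5040 = 10080.

10080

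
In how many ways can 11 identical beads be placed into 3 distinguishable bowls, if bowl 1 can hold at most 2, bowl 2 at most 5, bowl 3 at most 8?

Ignoring the caps, the number of non-negative solutions to x_1+…+x_3 = 11 is C(13,2) = 78.
Subtract solutions that violate a single cap (substitute x_i' = x_i − (cap_i+1)): x_1 ≥ 3 gives C(10,2) = 45; x_2 ≥ 6 gives C(7,2) = 21; x_3 ≥ 9 gives C(4,2) = 6. Together 72.
Add back pairs where two caps are both exceeded: 6 + 0 + 0 = 6.
By inclusion–exclusion the count is 78 − 72 + 6 = 12.

12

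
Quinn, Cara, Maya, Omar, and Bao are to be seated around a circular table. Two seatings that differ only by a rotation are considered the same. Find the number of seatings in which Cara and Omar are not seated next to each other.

Without the restriction there are (4)! = 24 seatings.
Seatings with Cara beside Omar: treat them as a block with 2 internal orders, giving 2 × (3)! = 12.
Subtracting, 24 − 12 = 12.

12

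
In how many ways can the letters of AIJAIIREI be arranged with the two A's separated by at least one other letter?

There are 9!/(4!·2!) = 7560 arrangements of AIJAIIREI in total.
If the two A's are adjacent, glue them into one block, leaving 8 items to arrange: (8)!/(4!) = 1680 ways.
Subtracting, 7560 − 1680 = 5880 arrangements keep the A's apart.

5880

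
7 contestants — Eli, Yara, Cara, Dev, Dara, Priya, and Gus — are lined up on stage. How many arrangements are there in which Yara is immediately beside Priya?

1440

Place the 5 others and the Yara-Priya pair as 6 objects in a line; the pair has 2 internal arrangements.
So the count is 2·(6)! = 1440.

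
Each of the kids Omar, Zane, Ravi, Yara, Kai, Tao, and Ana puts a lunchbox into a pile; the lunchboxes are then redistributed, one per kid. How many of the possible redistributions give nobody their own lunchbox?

1854

Count assignments avoiding every fixed point. For any j of the 7 kids fixed to their own lunchbox, the other 7−j can be arranged in (7−j)! ways.
By inclusion–exclusion this is Σ_{j=0}^{7} (−1)^j C(7,j)·(7−j)!.
Computing: 5040 − 5040 + 2520 − 840 + 210 − 42 + 7 − 1 = 1854.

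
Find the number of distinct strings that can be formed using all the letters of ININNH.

60

Letter multiplicities in ININNH: H×1, I×2, N×3.
Dividing 6! = 720 by 3!·2! = 12 for the repeated letters gives 60.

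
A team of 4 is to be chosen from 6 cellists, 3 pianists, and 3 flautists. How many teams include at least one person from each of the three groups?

Unrestricted: C(12,4) = 495 ways to pick any 4 of the 12.
Subtract selections that omit an entire group: no cellists → C(6,4) = 15; no pianists → C(9,4) = 126; no flautists → C(9,4) = 126.
Add back selections omitting two groups (i.e. drawn from a single group): C(6,4) + C(3,4) + C(3,4) = 15.
By inclusion–exclusion: 495 − 267 + 15 = 243.

243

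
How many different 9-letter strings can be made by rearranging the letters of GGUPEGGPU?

3780

The 9 letters of GGUPEGGPU have repeats: G appearing 4 times, P appearing twice, and U appearing twice.
The number of distinct arrangements is 9!/(4!·2!·2!) = 362880/96 = 3780.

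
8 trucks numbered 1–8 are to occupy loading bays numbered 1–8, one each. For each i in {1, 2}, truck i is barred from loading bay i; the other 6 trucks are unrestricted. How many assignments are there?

30960

Let Aᵢ (for i ∈ {1, 2}) be the placements that put truck i in its forbidden loading bay. Any j of these fix j positions, leaving (8−j)! ways to fill the rest, and there are C(2,j) ways to pick which j.
By inclusion–exclusion, the number of valid placements is Σ_{j=0}^{2} (−1)^j C(2,j)·(8−j)!.
Computing: 40320 − 10080 + 720 = 30960.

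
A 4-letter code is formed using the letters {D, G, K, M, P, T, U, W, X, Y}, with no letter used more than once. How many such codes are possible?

Choose and order 4 of the 10 symbols: the first letter has 10 options, the next 9, then 8, 7.
10 × 9 × 8 × 7 = 5040.

5040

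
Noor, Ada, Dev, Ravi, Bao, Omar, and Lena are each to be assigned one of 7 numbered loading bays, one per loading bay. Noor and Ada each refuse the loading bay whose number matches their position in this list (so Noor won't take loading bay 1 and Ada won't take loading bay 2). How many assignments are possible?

Let Aᵢ (for i ∈ {1, 2}) be the placements that put person i in their forbidden loading bay. Any j of these fix j positions, leaving (7−j)! ways to fill the rest, and there are C(2,j) ways to pick which j.
By inclusion–exclusion, the number of valid placements is Σ_{j=0}^{2} (−1)^j C(2,j)·(7−j)!.
Computing: 5040 − 1440 + 120 = 3720.

3720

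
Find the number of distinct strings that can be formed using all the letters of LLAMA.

30

The 5 letters of LLAMA have repeats: A appearing twice and L appearing twice.
The number of distinct arrangements is 5!/(2!·2!) = 120/4 = 30.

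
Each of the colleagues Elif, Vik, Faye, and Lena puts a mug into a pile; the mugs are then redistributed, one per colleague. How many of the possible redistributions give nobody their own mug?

9

This is the derangement count D_4: permutations of 4 items with no fixed point.
By inclusion–exclusion this is Σ_{j=0}^{4} (−1)^j C(4,j)·(4−j)!.
Computing: 24 − 24 + 12 − 4 + 1 = 9.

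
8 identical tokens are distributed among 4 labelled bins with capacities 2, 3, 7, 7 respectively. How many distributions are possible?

76

Ignoring the caps, the number of non-negative solutions to x_1+…+x_4 = 8 is C(11,3) = 165.
Subtract solutions that violate a single cap (substitute x_i' = x_i − (cap_i+1)): x_1 ≥ 3 gives C(8,3) = 56; x_2 ≥ 4 gives C(7,3) = 35; x_3 ≥ 8 gives C(3,3) = 1; x_4 ≥ 8 gives C(3,3) = 1. Together 93.
Add back pairs where two caps are both exceeded: 4 + 0 + 0 + 0 + 0 + 0 = 4.
By inclusion–exclusion the count is 165 − 93 + 4 = 76.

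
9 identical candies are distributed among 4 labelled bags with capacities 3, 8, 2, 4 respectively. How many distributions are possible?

Ignoring the caps, the number of non-negative solutions to x_1+…+x_4 = 9 is C(12,3) = 220.
Subtract solutions that violate a single cap (substitute x_i' = x_i − (cap_i+1)): x_1 ≥ 4 gives C(8,3) = 56; x_2 ≥ 9 gives C(3,3) = 1; x_3 ≥ 3 gives C(9,3) = 84; x_4 ≥ 5 gives C(7,3) = 35. Together 176.
Add back pairs where two caps are both exceeded: 0 + 10 + 1 + 0 + 0 + 4 = 15.
By inclusion–exclusion the count is 220 − 176 + 15 = 59.

59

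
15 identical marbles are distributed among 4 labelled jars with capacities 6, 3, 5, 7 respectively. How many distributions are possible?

73

Ignoring the caps, the number of non-negative solutions to x_1+…+x_4 = 15 is C(18,3) = 816.
Subtract solutions that violate a single cap (substitute x_i' = x_i − (cap_i+1)): x_1 ≥ 7 gives C(11,3) = 165; x_2 ≥ 4 gives C(14,3) = 364; x_3 ≥ 6 gives C(12,3) = 220; x_4 ≥ 8 gives C(10,3) = 120. Together 869.
Add back pairs where two caps are both exceeded: 35 + 10 + 1 + 56 + 20 + 4 = 126.
By inclusion–exclusion the count is 816 − 869 + 126 = 73.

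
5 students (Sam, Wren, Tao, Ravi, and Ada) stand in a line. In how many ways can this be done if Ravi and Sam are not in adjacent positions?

Of the 5! = 120 arrangements, those with Ravi and Sam adjacent number 2 × 4! = 48 (treat the pair as a block with 2 internal orders).
Complementary counting: 120 − 48 = 72.

72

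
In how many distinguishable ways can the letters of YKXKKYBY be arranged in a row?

YKXKKYBY has 8 letters with K appearing 3 times and Y appearing 3 times.
Dividing 8! = 40320 by 3!·3! = 36 for the repeated letters gives 1120.

1120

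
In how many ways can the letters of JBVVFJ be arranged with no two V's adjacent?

Total arrangements of JBVVFJ: 6!/(2!·2!) = 180.
If the two V's are adjacent, glue them into one block, leaving 5 items to arrange: (5)!/(2!) = 60 ways.
Hence 180 − 60 = 120.

120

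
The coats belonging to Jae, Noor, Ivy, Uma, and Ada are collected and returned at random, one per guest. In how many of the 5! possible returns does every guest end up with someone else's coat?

44

This is the derangement count D_5: permutations of 5 items with no fixed point.
By inclusion–exclusion this is Σ_{j=0}^{5} (−1)^j C(5,j)·(5−j)!.
Computing: 120 − 120 + 60 − 20 + 5 − 1 = 44.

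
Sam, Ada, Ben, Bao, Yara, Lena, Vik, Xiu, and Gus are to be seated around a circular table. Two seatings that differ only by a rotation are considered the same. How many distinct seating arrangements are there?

40320

Seat Sam anywhere (absorbing the rotational symmetry), then permute the other 8: (8)! = 40320.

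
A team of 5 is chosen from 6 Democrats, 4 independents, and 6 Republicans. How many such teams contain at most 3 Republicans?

4212

Split by how many Republicans are chosen (0 through 3).
Sum: C(6,0)·C(10,5) + C(6,1)·C(10,4) + C(6,2)·C(10,3) + C(6,3)·C(10,2) = 252 + 1260 + 1800 + 900 = 4212.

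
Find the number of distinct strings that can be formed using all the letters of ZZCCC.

The 5 letters of ZZCCC have repeats: C appearing 3 times and Z appearing twice.
So there are 5! / (3!·2!) = 10 distinguishable arrangements.

10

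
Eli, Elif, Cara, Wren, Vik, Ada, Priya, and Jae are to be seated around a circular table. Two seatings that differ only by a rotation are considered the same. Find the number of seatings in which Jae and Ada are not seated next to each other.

3600

All circular seatings of 8 people number (7)! = 5040.
Those with Jae next to Ada: fuse the pair into one unit and seat 7 units around a circle — 2·(6)! = 1440.
Subtracting, 5040 − 1440 = 3600.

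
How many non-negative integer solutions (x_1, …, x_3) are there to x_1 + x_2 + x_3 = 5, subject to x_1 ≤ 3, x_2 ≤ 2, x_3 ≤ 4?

Without the upper bounds there are C(7,2) = 21 ways to split 5 among 3 variables.
Subtract solutions that violate a single cap (substitute x_i' = x_i − (cap_i+1)): x_1 ≥ 4 gives C(3,2) = 3; x_2 ≥ 3 gives C(4,2) = 6; x_3 ≥ 5 gives C(2,2) = 1. Together 10.
No two caps can be exceeded simultaneously, so the pair terms are all 0.
By inclusion–exclusion the count is 21 − 10 + 0 = 11.

11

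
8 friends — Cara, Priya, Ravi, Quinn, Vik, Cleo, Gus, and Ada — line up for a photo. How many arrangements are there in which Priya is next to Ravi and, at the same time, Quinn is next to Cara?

Treat {Priya,Ravi} as one block (2 orders) and {Quinn,Cara} as another (2 orders).
That leaves 6 units to arrange: 2 × 2 × 6! = 4 × 720 = 2880.

2880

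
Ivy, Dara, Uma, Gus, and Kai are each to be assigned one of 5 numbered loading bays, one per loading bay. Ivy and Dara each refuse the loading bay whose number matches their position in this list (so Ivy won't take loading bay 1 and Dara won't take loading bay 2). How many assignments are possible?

78

Let Aᵢ (for i ∈ {1, 2}) be the placements that put person i in their forbidden loading bay. Any j of these fix j positions, leaving (5−j)! ways to fill the rest, and there are C(2,j) ways to pick which j.
By inclusion–exclusion, the number of valid placements is Σ_{j=0}^{2} (−1)^j C(2,j)·(5−j)!.
Computing: 120 − 48 + 6 = 78.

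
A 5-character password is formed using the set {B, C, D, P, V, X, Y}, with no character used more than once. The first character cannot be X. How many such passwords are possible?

2160

The first character has 7−1 = 6 choices (anything except X).
The remaining 4 characters are filled from the other 6 symbols without repetition: 6 × 5 × 4 × 3 = 360.
Total: 6 × 360 = 2160.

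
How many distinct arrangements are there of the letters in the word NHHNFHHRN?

Letter multiplicities in NHHNFHHRN: F×1, H×4, N×3, R×1.
So there are 9! / (4!·3!) = 2520 distinguishable arrangements.

2520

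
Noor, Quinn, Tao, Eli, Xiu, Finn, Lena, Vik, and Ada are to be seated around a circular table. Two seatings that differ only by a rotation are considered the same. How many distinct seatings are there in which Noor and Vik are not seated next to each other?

All circular seatings of 9 people number (8)! = 40320.
Those with Noor next to Vik: fuse the pair into one unit and seat 8 units around a circle — 2·(7)! = 10080.
Subtracting, 40320 − 10080 = 30240.

30240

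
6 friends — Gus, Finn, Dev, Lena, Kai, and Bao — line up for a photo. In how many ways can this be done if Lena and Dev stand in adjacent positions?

Treat {Lena, Dev} as a single unit. There are 5 units to order, and the pair itself can be ordered 2 ways.
That gives 2 × 5! = 2 × 120 = 240.

240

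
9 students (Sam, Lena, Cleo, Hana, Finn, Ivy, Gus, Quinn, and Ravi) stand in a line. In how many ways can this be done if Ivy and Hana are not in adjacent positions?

Of the 9! = 362880 arrangements, those with Ivy and Hana adjacent number 2 × 8! = 80640 (treat the pair as a block with 2 internal orders).
So 362880 − 80640 = 282240 arrangements keep them apart.

282240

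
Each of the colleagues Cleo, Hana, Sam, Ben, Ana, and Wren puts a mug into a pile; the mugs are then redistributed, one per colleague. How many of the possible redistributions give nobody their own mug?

Count assignments avoiding every fixed point. For any j of the 6 colleagues fixed to their own mug, the other 6−j can be arranged in (6−j)! ways.
By inclusion–exclusion this is Σ_{j=0}^{6} (−1)^j C(6,j)·(6−j)!.
Computing: 720 − 720 + 360 − 120 + 30 − 6 + 1 = 265.

265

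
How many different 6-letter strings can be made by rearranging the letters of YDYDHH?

YDYDHH has 6 letters with D appearing twice, H appearing twice, and Y appearing twice.
So there are 6! / (2!·2!·2!) = 90 distinguishable arrangements.

90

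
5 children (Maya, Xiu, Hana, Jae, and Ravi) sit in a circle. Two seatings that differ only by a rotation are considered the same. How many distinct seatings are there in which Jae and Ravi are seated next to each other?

Glue Jae and Ravi into a block (2 internal orders). Seating 4 units around a circle gives (3)! arrangements.
So 2 × (3)! = 2 × 6 = 12.

12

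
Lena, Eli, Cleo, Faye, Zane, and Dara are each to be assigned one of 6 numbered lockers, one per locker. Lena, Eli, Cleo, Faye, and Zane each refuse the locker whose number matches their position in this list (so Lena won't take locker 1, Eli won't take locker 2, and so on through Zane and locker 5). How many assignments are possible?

309

Let Aᵢ (for 1 ≤ i ≤ 5) be the placements that put person i in their forbidden locker. Any j of these fix j positions, leaving (6−j)! ways to fill the rest, and there are C(5,j) ways to pick which j.
By inclusion–exclusion, the number of valid placements is Σ_{j=0}^{5} (−1)^j C(5,j)·(6−j)!.
Computing: 720 − 600 + 240 − 60 + 10 − 1 = 309.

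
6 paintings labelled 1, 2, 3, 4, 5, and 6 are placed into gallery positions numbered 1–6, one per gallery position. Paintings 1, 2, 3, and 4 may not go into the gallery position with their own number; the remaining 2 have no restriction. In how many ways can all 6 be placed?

Let Aᵢ (for 1 ≤ i ≤ 4) be the placements that put painting i in its forbidden gallery position. Any j of these fix j positions, leaving (6−j)! ways to fill the rest, and there are C(4,j) ways to pick which j.
By inclusion–exclusion, the number of valid placements is Σ_{j=0}^{4} (−1)^j C(4,j)·(6−j)!.
Computing: 720 − 480 + 144 − 24 + 2 = 362.

362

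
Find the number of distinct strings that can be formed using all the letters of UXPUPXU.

Letter multiplicities in UXPUPXU: P×2, U×3, X×2.
So there are 7! / (3!·2!·2!) = 210 distinguishable arrangements.

210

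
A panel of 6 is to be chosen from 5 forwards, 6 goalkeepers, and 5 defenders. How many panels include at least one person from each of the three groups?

With no constraint there are C(16,6) = 8008 possible selections.
Selections missing a whole group: no forwards → C(11,6) = 462; no goalkeepers → C(10,6) = 210; no defenders → C(11,6) = 462.
Add back selections omitting two groups (i.e. drawn from a single group): C(5,6) + C(6,6) + C(5,6) = 1.
By inclusion–exclusion: 8008 − 1134 + 1 = 6875.

6875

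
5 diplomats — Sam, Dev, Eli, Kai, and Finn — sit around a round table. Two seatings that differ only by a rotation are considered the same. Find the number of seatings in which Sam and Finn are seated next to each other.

Treat {Sam, Finn} as one unit (2 internal orders) and seat the resulting 4 units around the table: (3)! circular arrangements.
So 2 × (3)! = 2 × 6 = 12.

12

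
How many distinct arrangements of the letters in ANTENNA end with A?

120

Fix A in the last position and arrange the remaining 6 letters.
Those 6 letters have N appearing 3 times, giving (6)!/(3!) = 120.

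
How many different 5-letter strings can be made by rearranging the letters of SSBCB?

30

The 5 letters of SSBCB have repeats: B appearing twice and S appearing twice.
Dividing 5! = 120 by 2!·2! = 4 for the repeated letters gives 30.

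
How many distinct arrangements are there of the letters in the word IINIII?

Letter multiplicities in IINIII: I×5, N×1.
Dividing 6! = 720 by 5! = 120 for the repeated letters gives 6.

6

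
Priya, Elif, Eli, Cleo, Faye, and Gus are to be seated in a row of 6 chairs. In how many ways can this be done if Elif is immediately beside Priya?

240

Treat {Elif, Priya} as a single unit. There are 5 units to order, and the pair itself can be ordered 2 ways.
That gives 2 × 5! = 2 × 120 = 240.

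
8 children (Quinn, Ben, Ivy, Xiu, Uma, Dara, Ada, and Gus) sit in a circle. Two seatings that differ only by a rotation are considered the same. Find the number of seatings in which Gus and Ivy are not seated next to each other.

Without the restriction there are (7)! = 5040 seatings.
Those with Gus next to Ivy: fuse the pair into one unit and seat 7 units around a circle — 2·(6)! = 1440.
Subtracting, 5040 − 1440 = 3600.

3600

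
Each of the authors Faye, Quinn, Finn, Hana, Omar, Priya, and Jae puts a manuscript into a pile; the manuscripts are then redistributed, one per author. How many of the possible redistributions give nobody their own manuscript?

Count assignments avoiding every fixed point. For any j of the 7 authors fixed to their own manuscript, the other 7−j can be arranged in (7−j)! ways.
By inclusion–exclusion this is Σ_{j=0}^{7} (−1)^j C(7,j)·(7−j)!.
Computing: 5040 − 5040 + 2520 − 840 + 210 − 42 + 7 − 1 = 1854.

1854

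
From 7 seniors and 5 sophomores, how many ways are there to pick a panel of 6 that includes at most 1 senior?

7

Split by how many seniors are chosen (0 through 1).
Sum: C(7,0)·C(5,6) + C(7,1)·C(5,5) = 0 + 7 = 7.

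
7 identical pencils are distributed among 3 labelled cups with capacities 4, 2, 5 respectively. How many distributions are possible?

Ignoring the caps, the number of non-negative solutions to x_1+…+x_3 = 7 is C(9,2) = 36.
Subtract solutions that violate a single cap (substitute x_i' = x_i − (cap_i+1)): x_1 ≥ 5 gives C(4,2) = 6; x_2 ≥ 3 gives C(6,2) = 15; x_3 ≥ 6 gives C(3,2) = 3. Together 24.
No two caps can be exceeded simultaneously, so the pair terms are all 0.
By inclusion–exclusion the count is 36 − 24 + 0 = 12.

12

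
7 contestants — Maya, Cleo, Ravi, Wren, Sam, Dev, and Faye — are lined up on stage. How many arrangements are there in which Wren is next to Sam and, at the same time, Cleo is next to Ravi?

480

Treat {Wren,Sam} as one block (2 orders) and {Cleo,Ravi} as another (2 orders).
That leaves 5 units to arrange: 2 × 2 × 5! = 4 × 120 = 480.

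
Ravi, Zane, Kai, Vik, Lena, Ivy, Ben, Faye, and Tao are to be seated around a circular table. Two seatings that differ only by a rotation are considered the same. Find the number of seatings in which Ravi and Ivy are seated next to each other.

Glue Ravi and Ivy into a block (2 internal orders). Seating 8 units around a circle gives (7)! arrangements.
So 2 × (7)! = 2 × 5040 = 10080.

10080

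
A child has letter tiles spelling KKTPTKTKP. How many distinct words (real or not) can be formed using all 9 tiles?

1260

KKTPTKTKP has 9 letters with K appearing 4 times, P appearing twice, and T appearing 3 times.
The number of distinct arrangements is 9!/(4!·3!·2!) = 362880/288 = 1260.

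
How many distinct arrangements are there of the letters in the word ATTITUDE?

The 8 letters of ATTITUDE have repeats: T appearing 3 times.
Dividing 8! = 40320 by 3! = 6 for the repeated letters gives 6720.

6720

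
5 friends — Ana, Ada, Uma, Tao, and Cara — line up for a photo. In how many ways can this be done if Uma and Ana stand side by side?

Treat {Uma, Ana} as a single unit. There are 4 units to order, and the pair itself can be ordered 2 ways.
So the count is 2·(4)! = 48.

48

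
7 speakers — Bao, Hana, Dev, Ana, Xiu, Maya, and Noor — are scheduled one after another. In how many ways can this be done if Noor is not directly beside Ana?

There are 7! = 5040 arrangements in all. If Noor and Ana are adjacent, merging them into one block gives 2·(6)! = 1440 arrangements.
So 5040 − 1440 = 3600 arrangements keep them apart.

3600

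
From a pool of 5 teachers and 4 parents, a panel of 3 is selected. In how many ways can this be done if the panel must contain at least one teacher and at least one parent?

With no constraint there are C(9,3) = 84 possible selections.
Subtract selections that omit an entire group: no teachers → C(4,3) = 4; no parents → C(5,3) = 10.
Both groups omitted at once is impossible, so 84 − 14 = 70.

70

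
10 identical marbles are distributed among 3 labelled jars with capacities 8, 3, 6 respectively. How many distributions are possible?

25

By stars and bars, unrestricted non-negative solutions to x_1+…+x_3 = 10 number C(10+2,2) = 66.
Subtract solutions that violate a single cap (substitute x_i' = x_i − (cap_i+1)): x_1 ≥ 9 gives C(3,2) = 3; x_2 ≥ 4 gives C(8,2) = 28; x_3 ≥ 7 gives C(5,2) = 10. Together 41.
No two caps can be exceeded simultaneously, so the pair terms are all 0.
By inclusion–exclusion the count is 66 − 41 + 0 = 25.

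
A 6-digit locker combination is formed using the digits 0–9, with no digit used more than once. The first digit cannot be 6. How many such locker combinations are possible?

136080

The first digit has 10−1 = 9 choices (anything except 6).
The remaining 5 digits are filled from the other 9 symbols without repetition: 9 × 8 × 7 × 6 × 5 = 15120.
Total: 9 × 15120 = 136080.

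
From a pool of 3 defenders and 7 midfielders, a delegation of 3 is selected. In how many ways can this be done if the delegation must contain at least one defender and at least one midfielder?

84

Total 3-person selections from all 10: C(10,3) = 120.
Subtract selections that omit an entire group: no defenders → C(7,3) = 35; no midfielders → C(3,3) = 1.
Both groups omitted at once is impossible, so 120 − 36 = 84.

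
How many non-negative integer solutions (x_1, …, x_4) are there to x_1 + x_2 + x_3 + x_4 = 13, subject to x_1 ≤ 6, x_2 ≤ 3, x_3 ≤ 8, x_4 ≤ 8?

198

By stars and bars, unrestricted non-negative solutions to x_1+…+x_4 = 13 number C(13+3,3) = 560.
Subtract solutions that violate a single cap (substitute x_i' = x_i − (cap_i+1)): x_1 ≥ 7 gives C(9,3) = 84; x_2 ≥ 4 gives C(12,3) = 220; x_3 ≥ 9 gives C(7,3) = 35; x_4 ≥ 9 gives C(7,3) = 35. Together 374.
Add back pairs where two caps are both exceeded: 10 + 0 + 0 + 1 + 1 + 0 = 12.
By inclusion–exclusion the count is 560 − 374 + 12 = 198.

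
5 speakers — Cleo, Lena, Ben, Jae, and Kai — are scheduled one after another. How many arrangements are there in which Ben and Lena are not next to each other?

There are 5! = 120 arrangements in all. If Ben and Lena are adjacent, merging them into one block gives 2·(4)! = 48 arrangements.
Complementary counting: 120 − 48 = 72.

72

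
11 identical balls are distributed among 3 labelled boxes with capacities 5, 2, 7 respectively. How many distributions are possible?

9

Ignoring the caps, the number of non-negative solutions to x_1+…+x_3 = 11 is C(13,2) = 78.
Subtract solutions that violate a single cap (substitute x_i' = x_i − (cap_i+1)): x_1 ≥ 6 gives C(7,2) = 21; x_2 ≥ 3 gives C(10,2) = 45; x_3 ≥ 8 gives C(5,2) = 10. Together 76.
Add back pairs where two caps are both exceeded: 6 + 0 + 1 = 7.
By inclusion–exclusion the count is 78 − 76 + 7 = 9.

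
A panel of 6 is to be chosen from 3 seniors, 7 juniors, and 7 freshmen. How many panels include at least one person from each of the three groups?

8967

Total 6-person selections from all 17: C(17,6) = 12376.
Selections missing a whole group: no seniors → C(14,6) = 3003; no juniors → C(10,6) = 210; no freshmen → C(10,6) = 210.
Add back selections omitting two groups (i.e. drawn from a single group): C(3,6) + C(7,6) + C(7,6) = 14.
By inclusion–exclusion: 12376 − 3423 + 14 = 8967.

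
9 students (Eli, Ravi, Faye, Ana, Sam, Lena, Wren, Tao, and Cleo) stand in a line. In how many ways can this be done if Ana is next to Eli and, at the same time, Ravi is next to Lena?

20160

Treat {Ana,Eli} as one block (2 orders) and {Ravi,Lena} as another (2 orders).
That leaves 7 units to arrange: 2 × 2 × 7! = 4 × 5040 = 20160.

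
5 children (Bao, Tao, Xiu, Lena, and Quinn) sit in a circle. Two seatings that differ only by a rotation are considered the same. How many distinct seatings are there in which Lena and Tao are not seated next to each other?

12

All circular seatings of 5 people number (4)! = 24.
Seatings with Lena beside Tao: treat them as a block with 2 internal orders, giving 2 × (3)! = 12.
Subtracting, 24 − 12 = 12.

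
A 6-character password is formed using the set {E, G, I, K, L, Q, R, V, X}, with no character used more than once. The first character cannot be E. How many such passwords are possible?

The first character has 9−1 = 8 choices (anything except E).
The remaining 5 characters are filled from the other 8 symbols without repetition: 8 × 7 × 6 × 5 × 4 = 6720.
Total: 8 × 6720 = 53760.

53760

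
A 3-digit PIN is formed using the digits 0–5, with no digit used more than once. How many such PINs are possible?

120

With no repetition, fill the 3 digits in order: 6 choices, then 5, down to 4.
That product is 6 × 5 × 4 = 120.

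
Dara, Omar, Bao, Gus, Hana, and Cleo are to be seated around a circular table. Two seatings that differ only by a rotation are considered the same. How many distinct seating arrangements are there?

120

Fix one person's seat to break rotational symmetry; the remaining 5 people can be arranged in (5)! = 120 ways.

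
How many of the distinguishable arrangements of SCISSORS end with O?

210

Fix O in the last position and arrange the remaining 7 letters.
Those 7 letters have S appearing 4 times, giving (7)!/(4!) = 210.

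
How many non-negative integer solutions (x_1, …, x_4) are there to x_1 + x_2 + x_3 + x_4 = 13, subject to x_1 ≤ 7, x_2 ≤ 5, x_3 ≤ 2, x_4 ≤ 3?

Ignoring the caps, the number of non-negative solutions to x_1+…+x_4 = 13 is C(16,3) = 560.
Subtract solutions that violate a single cap (substitute x_i' = x_i − (cap_i+1)): x_1 ≥ 8 gives C(8,3) = 56; x_2 ≥ 6 gives C(10,3) = 120; x_3 ≥ 3 gives C(13,3) = 286; x_4 ≥ 4 gives C(12,3) = 220. Together 682.
Add back pairs where two caps are both exceeded: 0 + 10 + 4 + 35 + 20 + 84 = 153.
Subtract triples: 0 + 0 + 0 + 1 = 1.
By inclusion–exclusion the count is 560 − 682 + 153 − 1 = 30.

30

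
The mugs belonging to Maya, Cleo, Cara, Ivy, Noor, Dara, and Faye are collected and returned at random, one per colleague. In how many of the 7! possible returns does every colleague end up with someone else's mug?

1854

This is the derangement count D_7: permutations of 7 items with no fixed point.
By inclusion–exclusion this is Σ_{j=0}^{7} (−1)^j C(7,j)·(7−j)!.
Computing: 5040 − 5040 + 2520 − 840 + 210 − 42 + 7 − 1 = 1854.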